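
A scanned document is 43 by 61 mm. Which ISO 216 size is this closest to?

B9 (44 × 62 mm)

Aspect ratio 61/43 ≈ 1.419 — close to the ISO √2 ≈ 1.414.
In the B-series (B0 = 1000 × 1414 mm): B9 = 44 × 62 mm.
Off by 2 mm total — nearest standard size.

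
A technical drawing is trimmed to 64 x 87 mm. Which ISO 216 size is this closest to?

Aspect ratio 87/64 ≈ 1.359 (ISO target is √2 ≈ 1.414).
In the B-series (B0 = 1000 × 1414 mm): B8 = 62 × 88 mm.
Off by 3 mm total — nearest standard size.

B8 (62 × 88 mm)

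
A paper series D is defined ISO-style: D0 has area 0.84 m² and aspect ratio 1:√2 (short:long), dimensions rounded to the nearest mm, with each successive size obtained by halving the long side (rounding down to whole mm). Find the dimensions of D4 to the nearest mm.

Let D0's short side be w mm. w · w√2 = 0.84 m² = 840,000 mm², so w ≈ 770.7 mm and w√2 ≈ 1089.9 mm → D0 = 771 × 1090 mm.
D1: ⌊1090/2⌋ × 771 = 545 × 771 mm
D2: ⌊771/2⌋ × 545 = 385 × 545 mm
D3: ⌊545/2⌋ × 385 = 272 × 385 mm
D4: ⌊385/2⌋ × 272 = 192 × 272 mm

192 × 272 mm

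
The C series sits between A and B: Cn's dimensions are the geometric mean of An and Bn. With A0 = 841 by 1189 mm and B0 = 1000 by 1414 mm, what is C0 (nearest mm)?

Short side: √(841 · 1000) = √841000 ≈ 917.1 → 917 mm
Long side: √(1189 · 1414) = √1681246 ≈ 1296.6 → 1297 mm

917 × 1297 mm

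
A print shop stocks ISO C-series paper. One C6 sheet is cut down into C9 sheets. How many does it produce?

8

Each ISO step halves the sheet: 1 × C6 → 2 × C7 → 4 × C8 → 8 × C9
From C6 to C9 is 3 halving steps: 2^3 = 8.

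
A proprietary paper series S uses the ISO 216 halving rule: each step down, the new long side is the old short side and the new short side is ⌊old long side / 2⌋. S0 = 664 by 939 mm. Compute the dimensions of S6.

83 × 117 mm

S1 = 469 × 664 mm (from S0 by 1 halving).
S2: ⌊664/2⌋ × 469 = 332 × 469 mm
S3: ⌊469/2⌋ × 332 = 234 × 332 mm
S4: ⌊332/2⌋ × 234 = 166 × 234 mm
S5: ⌊234/2⌋ × 166 = 117 × 166 mm
S6: ⌊166/2⌋ × 117 = 83 × 117 mm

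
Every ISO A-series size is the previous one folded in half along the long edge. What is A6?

105 × 148 mm

A0 = 841 × 1189 mm (A0 has area 1 m², aspect 1:√2).
A1: ⌊1189/2⌋ × 841 = 594 × 841 mm
A2: ⌊841/2⌋ × 594 = 420 × 594 mm
A3: ⌊594/2⌋ × 420 = 297 × 420 mm
A4: ⌊420/2⌋ × 297 = 210 × 297 mm
A5: ⌊297/2⌋ × 210 = 148 × 210 mm
A6: ⌊210/2⌋ × 148 = 105 × 148 mm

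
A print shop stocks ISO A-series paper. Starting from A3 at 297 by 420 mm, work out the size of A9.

A4: ⌊420/2⌋ × 297 = 210 × 297 mm
A5: ⌊297/2⌋ × 210 = 148 × 210 mm
A6: ⌊210/2⌋ × 148 = 105 × 148 mm
A7: ⌊148/2⌋ × 105 = 74 × 105 mm
A8: ⌊105/2⌋ × 74 = 52 × 74 mm
A9: ⌊74/2⌋ × 52 = 37 × 52 mm

37 × 52 mm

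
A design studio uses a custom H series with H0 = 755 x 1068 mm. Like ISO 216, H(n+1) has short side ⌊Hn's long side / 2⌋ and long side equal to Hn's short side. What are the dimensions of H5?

133 × 188 mm

H1 = 534 × 755 mm (from H0 by 1 halving).
H2: ⌊755/2⌋ × 534 = 377 × 534 mm
H3: ⌊534/2⌋ × 377 = 267 × 377 mm
H4: ⌊377/2⌋ × 267 = 188 × 267 mm
H5: ⌊267/2⌋ × 188 = 133 × 188 mm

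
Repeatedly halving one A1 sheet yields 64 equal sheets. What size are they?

A7

64 = 2^6, so 6 halving steps.
A1 → A2 → … → A7 after 6 steps.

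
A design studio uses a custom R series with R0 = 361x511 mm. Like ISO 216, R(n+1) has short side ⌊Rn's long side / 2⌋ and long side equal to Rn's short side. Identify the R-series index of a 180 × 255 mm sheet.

R2

R0: 361 × 511 mm
R1: 255 × 361 mm
R2: 180 × 255 mm
R3: 127 × 180 mm
→ matches R2.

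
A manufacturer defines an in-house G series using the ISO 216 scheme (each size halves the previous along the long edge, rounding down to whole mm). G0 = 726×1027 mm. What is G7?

G1 = 513 × 726 mm (from G0 by 1 halving).
G2: ⌊726/2⌋ × 513 = 363 × 513 mm
G3: ⌊513/2⌋ × 363 = 256 × 363 mm
G4: ⌊363/2⌋ × 256 = 181 × 256 mm
G5: ⌊256/2⌋ × 181 = 128 × 181 mm
G6: ⌊181/2⌋ × 128 = 90 × 128 mm
G7: ⌊128/2⌋ × 90 = 64 × 90 mm

64 × 90 mm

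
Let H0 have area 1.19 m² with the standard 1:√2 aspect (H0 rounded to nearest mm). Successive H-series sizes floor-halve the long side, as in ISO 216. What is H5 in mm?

Let H0's short side be w mm. w · w√2 = 1.19 m² = 1,190,000 mm², so w ≈ 917.3 mm and w√2 ≈ 1297.3 mm → H0 = 917 × 1297 mm.
H1: ⌊1297/2⌋ × 917 = 648 × 917 mm
H2: ⌊917/2⌋ × 648 = 458 × 648 mm
H3: ⌊648/2⌋ × 458 = 324 × 458 mm
H4: ⌊458/2⌋ × 324 = 229 × 324 mm
H5: ⌊324/2⌋ × 229 = 162 × 229 mm

162 × 229 mm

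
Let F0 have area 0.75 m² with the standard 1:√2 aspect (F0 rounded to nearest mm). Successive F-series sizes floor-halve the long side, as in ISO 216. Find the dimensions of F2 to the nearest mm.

364 × 515 mm

Let F0's short side be w mm. w · w√2 = 0.75 m² = 750,000 mm², so w ≈ 728.2 mm and w√2 ≈ 1029.9 mm → F0 = 728 × 1030 mm.
F1: ⌊1030/2⌋ × 728 = 515 × 728 mm
F2: ⌊728/2⌋ × 515 = 364 × 515 mm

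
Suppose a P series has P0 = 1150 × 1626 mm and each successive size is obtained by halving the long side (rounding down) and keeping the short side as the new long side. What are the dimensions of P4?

287 × 406 mm

P1: ⌊1626/2⌋ × 1150 = 813 × 1150 mm
P2: ⌊1150/2⌋ × 813 = 575 × 813 mm
P3: ⌊813/2⌋ × 575 = 406 × 575 mm
P4: ⌊575/2⌋ × 406 = 287 × 406 mm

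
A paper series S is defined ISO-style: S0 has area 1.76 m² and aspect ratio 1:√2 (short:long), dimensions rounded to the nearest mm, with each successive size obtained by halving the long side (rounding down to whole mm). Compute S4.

279 × 394 mm

Let S0's short side be w mm. w · w√2 = 1.76 m² = 1,760,000 mm², so w ≈ 1115.6 mm and w√2 ≈ 1577.7 mm → S0 = 1116 × 1578 mm.
S1: ⌊1578/2⌋ × 1116 = 789 × 1116 mm
S2: ⌊1116/2⌋ × 789 = 558 × 789 mm
S3: ⌊789/2⌋ × 558 = 394 × 558 mm
S4: ⌊558/2⌋ × 394 = 279 × 394 mm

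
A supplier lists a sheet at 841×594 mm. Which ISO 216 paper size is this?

Aspect ratio 841/594 ≈ 1.416 — close to the ISO √2 ≈ 1.414.
In the A-series (A0 area = 1 m²): A1 = 594 × 841 mm.

A1 (594 × 841 mm)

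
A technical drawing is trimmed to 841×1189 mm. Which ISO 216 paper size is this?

A0 (841 × 1189 mm)

Aspect ratio 1189/841 ≈ 1.414 — close to the ISO √2 ≈ 1.414.
In the A-series (A0 area = 1 m²): A0 = 841 × 1189 mm.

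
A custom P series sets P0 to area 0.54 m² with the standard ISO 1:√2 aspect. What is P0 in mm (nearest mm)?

Let the short side be w mm. Then w · w√2 = 0.54 m² = 540,000 mm².
w² = 540,000/√2, so w ≈ 617.9 mm; long side = w√2 ≈ 873.9 mm.

618 × 874 mm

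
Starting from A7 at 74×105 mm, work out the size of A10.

26 × 37 mm

A8: ⌊105/2⌋ × 74 = 52 × 74 mm
A9: ⌊74/2⌋ × 52 = 37 × 52 mm
A10: ⌊52/2⌋ × 37 = 26 × 37 mm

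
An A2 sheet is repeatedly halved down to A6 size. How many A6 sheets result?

16

Each ISO step halves the sheet: 1 × A2 → 2 × A3 → 4 × A4 → 8 × A5 → …
From A2 to A6 is 4 halving steps: 2^4 = 16.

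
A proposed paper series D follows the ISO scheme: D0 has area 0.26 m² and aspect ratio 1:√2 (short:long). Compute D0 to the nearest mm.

429 × 606 mm

Let the short side be w mm. Then w · w√2 = 0.26 m² = 260,000 mm².
w² = 260,000/√2, so w ≈ 428.8 mm; long side = w√2 ≈ 606.4 mm.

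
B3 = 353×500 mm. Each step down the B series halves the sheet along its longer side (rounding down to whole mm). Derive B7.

88 × 125 mm

B4: ⌊500/2⌋ × 353 = 250 × 353 mm
B5: ⌊353/2⌋ × 250 = 176 × 250 mm
B6: ⌊250/2⌋ × 176 = 125 × 176 mm
B7: ⌊176/2⌋ × 125 = 88 × 125 mm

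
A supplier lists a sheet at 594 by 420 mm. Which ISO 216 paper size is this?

A2 (420 × 594 mm)

Aspect ratio 594/420 ≈ 1.414 — close to the ISO √2 ≈ 1.414.
In the A-series (A0 area = 1 m²): A2 = 420 × 594 mm.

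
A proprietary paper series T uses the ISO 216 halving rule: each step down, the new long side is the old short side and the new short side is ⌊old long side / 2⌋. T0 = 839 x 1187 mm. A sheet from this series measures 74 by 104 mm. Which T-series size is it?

T7

T0: 839 × 1187 mm
T1: 593 × 839 mm
T2: 419 × 593 mm
T3: 296 × 419 mm
T4: 209 × 296 mm
T5: 148 × 209 mm
T6: 104 × 148 mm
T7: 74 × 104 mm
T8: 52 × 74 mm
→ matches T7.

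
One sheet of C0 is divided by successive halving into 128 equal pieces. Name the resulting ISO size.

C7

128 = 2^7, so 7 halving steps.
C0 → C1 → … → C7 after 7 steps.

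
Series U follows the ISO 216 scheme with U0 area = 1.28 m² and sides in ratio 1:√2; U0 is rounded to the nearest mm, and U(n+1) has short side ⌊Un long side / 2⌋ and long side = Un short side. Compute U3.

Let U0's short side be w mm. w · w√2 = 1.28 m² = 1,280,000 mm², so w ≈ 951.4 mm and w√2 ≈ 1345.4 mm → U0 = 951 × 1345 mm.
U1: ⌊1345/2⌋ × 951 = 672 × 951 mm
U2: ⌊951/2⌋ × 672 = 475 × 672 mm
U3: ⌊672/2⌋ × 475 = 336 × 475 mm

336 × 475 mm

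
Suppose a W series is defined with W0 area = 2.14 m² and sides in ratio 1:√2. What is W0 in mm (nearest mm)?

Let the short side be w mm. Then w · w√2 = 2.14 m² = 2,140,000 mm².
w² = 2,140,000/√2, so w ≈ 1230.1 mm; long side = w√2 ≈ 1739.7 mm.

1230 × 1740 mm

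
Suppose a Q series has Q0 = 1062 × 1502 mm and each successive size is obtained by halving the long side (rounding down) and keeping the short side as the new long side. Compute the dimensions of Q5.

Q1 = 751 × 1062 mm (from Q0 by 1 halving).
Q2: ⌊1062/2⌋ × 751 = 531 × 751 mm
Q3: ⌊751/2⌋ × 531 = 375 × 531 mm
Q4: ⌊531/2⌋ × 375 = 265 × 375 mm
Q5: ⌊375/2⌋ × 265 = 187 × 265 mm

187 × 265 mm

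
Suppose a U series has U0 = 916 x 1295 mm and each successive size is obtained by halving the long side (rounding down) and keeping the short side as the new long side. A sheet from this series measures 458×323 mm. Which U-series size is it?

U0: 916 × 1295 mm
U1: 647 × 916 mm
U2: 458 × 647 mm
U3: 323 × 458 mm
U4: 229 × 323 mm
→ matches U3.

U3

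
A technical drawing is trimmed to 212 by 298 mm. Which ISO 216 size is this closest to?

Aspect ratio 298/212 ≈ 1.406 — close to the ISO √2 ≈ 1.414.
In the A-series (A0 area = 1 m²): A4 = 210 × 297 mm.
Off by 3 mm total — nearest standard size.

A4 (210 × 297 mm)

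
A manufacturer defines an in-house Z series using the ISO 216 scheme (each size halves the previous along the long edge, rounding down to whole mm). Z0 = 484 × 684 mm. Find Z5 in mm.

Z1: ⌊684/2⌋ × 484 = 342 × 484 mm
Z2: ⌊484/2⌋ × 342 = 242 × 342 mm
Z3: ⌊342/2⌋ × 242 = 171 × 242 mm
Z4: ⌊242/2⌋ × 171 = 121 × 171 mm
Z5: ⌊171/2⌋ × 121 = 85 × 121 mm

85 × 121 mm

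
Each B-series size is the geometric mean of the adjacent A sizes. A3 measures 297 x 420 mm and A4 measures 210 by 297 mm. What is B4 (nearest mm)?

Short side: √(297 · 210) = √62370 ≈ 249.7 → 250 mm
Long side: √(420 · 297) = √124740 ≈ 353.2 → 353 mm

250 × 353 mm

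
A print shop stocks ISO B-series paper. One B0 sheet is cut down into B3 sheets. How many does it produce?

8

Each ISO step halves the sheet: 1 × B0 → 2 × B1 → 4 × B2 → 8 × B3
From B0 to B3 is 3 halving steps: 2^3 = 8.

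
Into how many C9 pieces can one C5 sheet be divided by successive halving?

16

Each ISO step halves the sheet: 1 × C5 → 2 × C6 → 4 × C7 → 8 × C8 → …
From C5 to C9 is 4 halving steps: 2^4 = 16.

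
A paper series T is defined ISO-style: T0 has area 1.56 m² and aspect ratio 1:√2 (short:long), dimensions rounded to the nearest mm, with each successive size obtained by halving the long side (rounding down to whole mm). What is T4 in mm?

262 × 371 mm

Let T0's short side be w mm. w · w√2 = 1.56 m² = 1,560,000 mm², so w ≈ 1050.3 mm and w√2 ≈ 1485.3 mm → T0 = 1050 × 1485 mm.
T1: ⌊1485/2⌋ × 1050 = 742 × 1050 mm
T2: ⌊1050/2⌋ × 742 = 525 × 742 mm
T3: ⌊742/2⌋ × 525 = 371 × 525 mm
T4: ⌊525/2⌋ × 371 = 262 × 371 mm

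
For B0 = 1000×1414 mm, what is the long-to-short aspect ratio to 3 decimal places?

1414 / 1000 = 1.414
Matches √2 ≈ 1.414 — the ISO 216 defining ratio.

1.414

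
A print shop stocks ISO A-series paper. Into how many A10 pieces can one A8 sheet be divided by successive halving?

4

Each ISO step halves the sheet: 1 × A8 → 2 × A9 → 4 × A10
From A8 to A10 is 2 halving steps: 2^2 = 4.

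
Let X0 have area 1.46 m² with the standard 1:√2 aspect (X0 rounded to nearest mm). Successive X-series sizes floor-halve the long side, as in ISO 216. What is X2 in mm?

Let X0's short side be w mm. w · w√2 = 1.46 m² = 1,460,000 mm², so w ≈ 1016.1 mm and w√2 ≈ 1436.9 mm → X0 = 1016 × 1437 mm.
X1: ⌊1437/2⌋ × 1016 = 718 × 1016 mm
X2: ⌊1016/2⌋ × 718 = 508 × 718 mm

508 × 718 mm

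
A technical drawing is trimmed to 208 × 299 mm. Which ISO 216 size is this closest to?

Aspect ratio 299/208 ≈ 1.438 (ISO target is √2 ≈ 1.414).
In the A-series (A0 area = 1 m²): A4 = 210 × 297 mm.
Off by 4 mm total — nearest standard size.

A4 (210 × 297 mm)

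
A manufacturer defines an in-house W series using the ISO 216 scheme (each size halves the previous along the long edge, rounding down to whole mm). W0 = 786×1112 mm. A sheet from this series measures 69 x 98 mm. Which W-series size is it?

W0: 786 × 1112 mm
W1: 556 × 786 mm
W2: 393 × 556 mm
W3: 278 × 393 mm
W4: 196 × 278 mm
W5: 139 × 196 mm
W6: 98 × 139 mm
W7: 69 × 98 mm
W8: 49 × 69 mm
→ matches W7.

W7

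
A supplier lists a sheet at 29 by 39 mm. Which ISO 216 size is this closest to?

Aspect ratio 39/29 ≈ 1.345 (ISO target is √2 ≈ 1.414).
In the C-series (envelope sizes, between A and B): C10 = 28 × 40 mm.
Off by 2 mm total — nearest standard size.

C10 (28 × 40 mm)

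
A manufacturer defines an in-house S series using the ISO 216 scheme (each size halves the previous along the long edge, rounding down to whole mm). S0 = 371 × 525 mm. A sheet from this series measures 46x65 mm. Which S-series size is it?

S0: 371 × 525 mm
S1: 262 × 371 mm
S2: 185 × 262 mm
S3: 131 × 185 mm
S4: 92 × 131 mm
S5: 65 × 92 mm
S6: 46 × 65 mm
S7: 32 × 46 mm
→ matches S6.

S6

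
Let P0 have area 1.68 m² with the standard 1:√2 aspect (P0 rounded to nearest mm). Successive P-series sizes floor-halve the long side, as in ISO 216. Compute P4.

272 × 385 mm

Let P0's short side be w mm. w · w√2 = 1.68 m² = 1,680,000 mm², so w ≈ 1089.9 mm and w√2 ≈ 1541.4 mm → P0 = 1090 × 1541 mm.
P1: ⌊1541/2⌋ × 1090 = 770 × 1090 mm
P2: ⌊1090/2⌋ × 770 = 545 × 770 mm
P3: ⌊770/2⌋ × 545 = 385 × 545 mm
P4: ⌊545/2⌋ × 385 = 272 × 385 mm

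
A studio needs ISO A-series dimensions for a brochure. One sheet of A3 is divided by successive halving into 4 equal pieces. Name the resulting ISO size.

A5

4 = 2^2, so 2 halving steps.
A3 → A4 → … → A5 after 2 steps.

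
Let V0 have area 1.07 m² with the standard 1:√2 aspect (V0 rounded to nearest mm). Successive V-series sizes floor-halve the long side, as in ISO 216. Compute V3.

Let V0's short side be w mm. w · w√2 = 1.07 m² = 1,070,000 mm², so w ≈ 869.8 mm and w√2 ≈ 1230.1 mm → V0 = 870 × 1230 mm.
V1: ⌊1230/2⌋ × 870 = 615 × 870 mm
V2: ⌊870/2⌋ × 615 = 435 × 615 mm
V3: ⌊615/2⌋ × 435 = 307 × 435 mm

307 × 435 mm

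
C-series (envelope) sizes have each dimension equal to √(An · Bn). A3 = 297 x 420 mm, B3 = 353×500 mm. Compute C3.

Short side: √(297 · 353) = √104841 ≈ 323.8 → 324 mm
Long side: √(420 · 500) = √210000 ≈ 458.3 → 458 mm

324 × 458 mm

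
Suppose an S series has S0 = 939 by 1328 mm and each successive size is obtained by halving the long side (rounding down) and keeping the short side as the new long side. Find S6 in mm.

S1 = 664 × 939 mm (from S0 by 1 halving).
S2: ⌊939/2⌋ × 664 = 469 × 664 mm
S3: ⌊664/2⌋ × 469 = 332 × 469 mm
S4: ⌊469/2⌋ × 332 = 234 × 332 mm
S5: ⌊332/2⌋ × 234 = 166 × 234 mm
S6: ⌊234/2⌋ × 166 = 117 × 166 mm

117 × 166 mm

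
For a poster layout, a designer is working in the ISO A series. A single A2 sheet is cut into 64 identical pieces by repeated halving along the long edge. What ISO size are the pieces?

A8

64 = 2^6, so 6 halving steps.
A2 → A3 → … → A8 after 6 steps.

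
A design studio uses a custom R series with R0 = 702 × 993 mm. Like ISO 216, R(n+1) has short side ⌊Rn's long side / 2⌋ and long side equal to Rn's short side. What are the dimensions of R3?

248 × 351 mm

R1: ⌊993/2⌋ × 702 = 496 × 702 mm
R2: ⌊702/2⌋ × 496 = 351 × 496 mm
R3: ⌊496/2⌋ × 351 = 248 × 351 mm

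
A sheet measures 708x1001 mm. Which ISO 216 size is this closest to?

Aspect ratio 1001/708 ≈ 1.414 — close to the ISO √2 ≈ 1.414.
In the B-series (B0 = 1000 × 1414 mm): B1 = 707 × 1000 mm.
Off by 2 mm total — nearest standard size.

B1 (707 × 1000 mm)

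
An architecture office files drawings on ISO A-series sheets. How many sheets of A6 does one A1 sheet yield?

Each ISO step halves the sheet: 1 × A1 → 2 × A2 → 4 × A3 → 8 × A4 → …
From A1 to A6 is 5 halving steps: 2^5 = 32.

32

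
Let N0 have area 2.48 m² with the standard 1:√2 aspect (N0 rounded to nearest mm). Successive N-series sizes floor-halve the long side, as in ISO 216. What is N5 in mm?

234 × 331 mm

Let N0's short side be w mm. w · w√2 = 2.48 m² = 2,480,000 mm², so w ≈ 1324.2 mm and w√2 ≈ 1872.8 mm → N0 = 1324 × 1873 mm.
N1: ⌊1873/2⌋ × 1324 = 936 × 1324 mm
N2: ⌊1324/2⌋ × 936 = 662 × 936 mm
N3: ⌊936/2⌋ × 662 = 468 × 662 mm
N4: ⌊662/2⌋ × 468 = 331 × 468 mm
N5: ⌊468/2⌋ × 331 = 234 × 331 mm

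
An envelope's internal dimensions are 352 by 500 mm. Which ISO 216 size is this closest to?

B3 (353 × 500 mm)

Aspect ratio 500/352 ≈ 1.420 — close to the ISO √2 ≈ 1.414.
In the B-series (B0 = 1000 × 1414 mm): B3 = 353 × 500 mm.
Off by 1 mm total — nearest standard size.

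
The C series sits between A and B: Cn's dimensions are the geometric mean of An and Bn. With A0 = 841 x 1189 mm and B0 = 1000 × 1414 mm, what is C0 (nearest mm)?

917 × 1297 mm

Short side: √(841 · 1000) = √841000 ≈ 917.1 → 917 mm
Long side: √(1189 · 1414) = √1681246 ≈ 1296.6 → 1297 mm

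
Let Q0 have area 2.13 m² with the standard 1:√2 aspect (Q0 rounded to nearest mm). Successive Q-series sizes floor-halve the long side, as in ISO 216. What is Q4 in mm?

Let Q0's short side be w mm. w · w√2 = 2.13 m² = 2,130,000 mm², so w ≈ 1227.2 mm and w√2 ≈ 1735.6 mm → Q0 = 1227 × 1736 mm.
Q1: ⌊1736/2⌋ × 1227 = 868 × 1227 mm
Q2: ⌊1227/2⌋ × 868 = 613 × 868 mm
Q3: ⌊868/2⌋ × 613 = 434 × 613 mm
Q4: ⌊613/2⌋ × 434 = 306 × 434 mm

306 × 434 mm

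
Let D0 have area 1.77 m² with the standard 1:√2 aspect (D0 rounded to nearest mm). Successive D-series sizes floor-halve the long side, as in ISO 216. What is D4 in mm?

279 × 395 mm

Let D0's short side be w mm. w · w√2 = 1.77 m² = 1,770,000 mm², so w ≈ 1118.7 mm and w√2 ≈ 1582.1 mm → D0 = 1119 × 1582 mm.
D1: ⌊1582/2⌋ × 1119 = 791 × 1119 mm
D2: ⌊1119/2⌋ × 791 = 559 × 791 mm
D3: ⌊791/2⌋ × 559 = 395 × 559 mm
D4: ⌊559/2⌋ × 395 = 279 × 395 mm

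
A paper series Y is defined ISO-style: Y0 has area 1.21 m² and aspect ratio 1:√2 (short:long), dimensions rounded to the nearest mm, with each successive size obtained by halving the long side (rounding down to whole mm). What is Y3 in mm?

Let Y0's short side be w mm. w · w√2 = 1.21 m² = 1,210,000 mm², so w ≈ 925.0 mm and w√2 ≈ 1308.1 mm → Y0 = 925 × 1308 mm.
Y1: ⌊1308/2⌋ × 925 = 654 × 925 mm
Y2: ⌊925/2⌋ × 654 = 462 × 654 mm
Y3: ⌊654/2⌋ × 462 = 327 × 462 mm

327 × 462 mm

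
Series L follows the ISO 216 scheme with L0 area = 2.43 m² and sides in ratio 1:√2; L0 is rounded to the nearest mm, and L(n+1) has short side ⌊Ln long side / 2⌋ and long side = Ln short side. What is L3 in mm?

Let L0's short side be w mm. w · w√2 = 2.43 m² = 2,430,000 mm², so w ≈ 1310.8 mm and w√2 ≈ 1853.8 mm → L0 = 1311 × 1854 mm.
L1: ⌊1854/2⌋ × 1311 = 927 × 1311 mm
L2: ⌊1311/2⌋ × 927 = 655 × 927 mm
L3: ⌊927/2⌋ × 655 = 463 × 655 mm

463 × 655 mm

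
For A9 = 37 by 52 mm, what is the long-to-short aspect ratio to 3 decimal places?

52 / 37 = 1.405
ISO 216 targets √2 ≈ 1.414; the -0.009 deviation is from mm rounding.

1.405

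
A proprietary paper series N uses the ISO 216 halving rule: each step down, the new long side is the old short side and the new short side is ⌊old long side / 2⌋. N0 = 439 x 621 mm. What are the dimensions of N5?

N1: ⌊621/2⌋ × 439 = 310 × 439 mm
N2: ⌊439/2⌋ × 310 = 219 × 310 mm
N3: ⌊310/2⌋ × 219 = 155 × 219 mm
N4: ⌊219/2⌋ × 155 = 109 × 155 mm
N5: ⌊155/2⌋ × 109 = 77 × 109 mm

77 × 109 mm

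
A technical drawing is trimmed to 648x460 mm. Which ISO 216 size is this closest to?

Aspect ratio 648/460 ≈ 1.409 — close to the ISO √2 ≈ 1.414.
In the C-series (envelope sizes, between A and B): C2 = 458 × 648 mm.
Off by 2 mm total — nearest standard size.

C2 (458 × 648 mm)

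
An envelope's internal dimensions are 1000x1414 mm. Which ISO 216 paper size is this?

B0 (1000 × 1414 mm)

Aspect ratio 1414/1000 ≈ 1.414 — close to the ISO √2 ≈ 1.414.
In the B-series (B0 = 1000 × 1414 mm): B0 = 1000 × 1414 mm.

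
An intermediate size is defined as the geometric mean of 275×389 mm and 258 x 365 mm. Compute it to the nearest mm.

266 × 377 mm

Short side: √(275 · 258) = √70950 ≈ 266.4 → 266 mm
Long side: √(389 · 365) = √141985 ≈ 376.8 → 377 mm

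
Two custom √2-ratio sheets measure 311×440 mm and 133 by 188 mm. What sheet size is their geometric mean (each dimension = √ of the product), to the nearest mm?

203 × 288 mm

Short side: √(311 · 133) = √41363 ≈ 203.4 → 203 mm
Long side: √(440 · 188) = √82720 ≈ 287.6 → 288 mm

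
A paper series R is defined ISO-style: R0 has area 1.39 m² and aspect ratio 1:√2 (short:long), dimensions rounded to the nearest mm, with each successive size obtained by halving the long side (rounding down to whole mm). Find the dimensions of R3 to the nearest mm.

Let R0's short side be w mm. w · w√2 = 1.39 m² = 1,390,000 mm², so w ≈ 991.4 mm and w√2 ≈ 1402.1 mm → R0 = 991 × 1402 mm.
R1: ⌊1402/2⌋ × 991 = 701 × 991 mm
R2: ⌊991/2⌋ × 701 = 495 × 701 mm
R3: ⌊701/2⌋ × 495 = 350 × 495 mm

350 × 495 mm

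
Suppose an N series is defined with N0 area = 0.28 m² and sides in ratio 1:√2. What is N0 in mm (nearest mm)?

445 × 629 mm

Let the short side be w mm. Then w · w√2 = 0.28 m² = 280,000 mm².
w² = 280,000/√2, so w ≈ 445.0 mm; long side = w√2 ≈ 629.3 mm.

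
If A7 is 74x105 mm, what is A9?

37 × 52 mm

A8: ⌊105/2⌋ × 74 = 52 × 74 mm
A9: ⌊74/2⌋ × 52 = 37 × 52 mm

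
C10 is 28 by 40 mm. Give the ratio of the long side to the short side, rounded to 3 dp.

1.429

40 / 28 = 1.429
ISO 216 targets √2 ≈ 1.414; the +0.014 deviation is from mm rounding.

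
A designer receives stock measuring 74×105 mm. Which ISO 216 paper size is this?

A7 (74 × 105 mm)

Aspect ratio 105/74 ≈ 1.419 — close to the ISO √2 ≈ 1.414.
In the A-series (A0 area = 1 m²): A7 = 74 × 105 mm.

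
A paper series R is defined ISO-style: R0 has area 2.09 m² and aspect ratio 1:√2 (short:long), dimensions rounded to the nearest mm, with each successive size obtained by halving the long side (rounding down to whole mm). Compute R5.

Let R0's short side be w mm. w · w√2 = 2.09 m² = 2,090,000 mm², so w ≈ 1215.7 mm and w√2 ≈ 1719.2 mm → R0 = 1216 × 1719 mm.
R1: ⌊1719/2⌋ × 1216 = 859 × 1216 mm
R2: ⌊1216/2⌋ × 859 = 608 × 859 mm
R3: ⌊859/2⌋ × 608 = 429 × 608 mm
R4: ⌊608/2⌋ × 429 = 304 × 429 mm
R5: ⌊429/2⌋ × 304 = 214 × 304 mm

214 × 304 mm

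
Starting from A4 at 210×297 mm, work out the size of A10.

26 × 37 mm

A5: ⌊297/2⌋ × 210 = 148 × 210 mm
A6: ⌊210/2⌋ × 148 = 105 × 148 mm
A7: ⌊148/2⌋ × 105 = 74 × 105 mm
A8: ⌊105/2⌋ × 74 = 52 × 74 mm
A9: ⌊74/2⌋ × 52 = 37 × 52 mm
A10: ⌊52/2⌋ × 37 = 26 × 37 mm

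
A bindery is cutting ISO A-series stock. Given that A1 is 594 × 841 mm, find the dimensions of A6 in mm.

105 × 148 mm

A2: ⌊841/2⌋ × 594 = 420 × 594 mm
A3: ⌊594/2⌋ × 420 = 297 × 420 mm
A4: ⌊420/2⌋ × 297 = 210 × 297 mm
A5: ⌊297/2⌋ × 210 = 148 × 210 mm
A6: ⌊210/2⌋ × 148 = 105 × 148 mm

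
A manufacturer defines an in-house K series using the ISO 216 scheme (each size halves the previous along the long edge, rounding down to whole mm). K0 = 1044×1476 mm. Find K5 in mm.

184 × 261 mm

K1: ⌊1476/2⌋ × 1044 = 738 × 1044 mm
K2: ⌊1044/2⌋ × 738 = 522 × 738 mm
K3: ⌊738/2⌋ × 522 = 369 × 522 mm
K4: ⌊522/2⌋ × 369 = 261 × 369 mm
K5: ⌊369/2⌋ × 261 = 184 × 261 mm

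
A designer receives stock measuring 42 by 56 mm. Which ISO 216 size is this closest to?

Aspect ratio 56/42 ≈ 1.333 (ISO target is √2 ≈ 1.414).
In the C-series (envelope sizes, between A and B): C9 = 40 × 57 mm.
Off by 3 mm total — nearest standard size.

C9 (40 × 57 mm)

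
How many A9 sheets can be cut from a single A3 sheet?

Each ISO step halves the sheet: 1 × A3 → 2 × A4 → 4 × A5 → 8 × A6 → …
From A3 to A9 is 6 halving steps: 2^6 = 64.

64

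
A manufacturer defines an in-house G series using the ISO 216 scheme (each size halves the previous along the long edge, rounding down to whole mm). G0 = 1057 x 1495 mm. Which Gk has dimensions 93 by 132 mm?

G7

G0: 1057 × 1495 mm
G1: 747 × 1057 mm
G2: 528 × 747 mm
G3: 373 × 528 mm
G4: 264 × 373 mm
G5: 186 × 264 mm
G6: 132 × 186 mm
G7: 93 × 132 mm
G8: 66 × 93 mm
→ matches G7.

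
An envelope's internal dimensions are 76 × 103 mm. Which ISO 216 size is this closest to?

Aspect ratio 103/76 ≈ 1.355 (ISO target is √2 ≈ 1.414).
In the A-series (A0 area = 1 m²): A7 = 74 × 105 mm.
Off by 4 mm total — nearest standard size.

A7 (74 × 105 mm)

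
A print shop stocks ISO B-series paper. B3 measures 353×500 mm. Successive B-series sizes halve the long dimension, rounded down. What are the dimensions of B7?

88 × 125 mm

B4: ⌊500/2⌋ × 353 = 250 × 353 mm
B5: ⌊353/2⌋ × 250 = 176 × 250 mm
B6: ⌊250/2⌋ × 176 = 125 × 176 mm
B7: ⌊176/2⌋ × 125 = 88 × 125 mm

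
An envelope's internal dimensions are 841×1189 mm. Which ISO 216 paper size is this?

Aspect ratio 1189/841 ≈ 1.414 — close to the ISO √2 ≈ 1.414.
In the A-series (A0 area = 1 m²): A0 = 841 × 1189 mm.

A0 (841 × 1189 mm)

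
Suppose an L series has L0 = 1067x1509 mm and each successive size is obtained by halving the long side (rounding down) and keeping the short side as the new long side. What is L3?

L1: ⌊1509/2⌋ × 1067 = 754 × 1067 mm
L2: ⌊1067/2⌋ × 754 = 533 × 754 mm
L3: ⌊754/2⌋ × 533 = 377 × 533 mm

377 × 533 mm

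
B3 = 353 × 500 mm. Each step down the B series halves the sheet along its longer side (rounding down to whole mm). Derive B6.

125 × 176 mm

B4: ⌊500/2⌋ × 353 = 250 × 353 mm
B5: ⌊353/2⌋ × 250 = 176 × 250 mm
B6: ⌊250/2⌋ × 176 = 125 × 176 mm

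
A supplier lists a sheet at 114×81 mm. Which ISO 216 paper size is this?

C7 (81 × 114 mm)

Aspect ratio 114/81 ≈ 1.407 — close to the ISO √2 ≈ 1.414.
In the C-series (envelope sizes, between A and B): C7 = 81 × 114 mm.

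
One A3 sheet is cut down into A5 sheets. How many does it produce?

Each ISO step halves the sheet: 1 × A3 → 2 × A4 → 4 × A5
From A3 to A5 is 2 halving steps: 2^2 = 4.

4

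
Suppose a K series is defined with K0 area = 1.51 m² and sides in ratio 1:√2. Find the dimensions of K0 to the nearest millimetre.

Let the short side be w mm. Then w · w√2 = 1.51 m² = 1,510,000 mm².
w² = 1,510,000/√2, so w ≈ 1033.3 mm; long side = w√2 ≈ 1461.3 mm.

1033 × 1461 mm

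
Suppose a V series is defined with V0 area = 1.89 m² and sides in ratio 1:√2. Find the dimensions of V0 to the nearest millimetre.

1156 × 1635 mm

Let the short side be w mm. Then w · w√2 = 1.89 m² = 1,890,000 mm².
w² = 1,890,000/√2, so w ≈ 1156.0 mm; long side = w√2 ≈ 1634.9 mm.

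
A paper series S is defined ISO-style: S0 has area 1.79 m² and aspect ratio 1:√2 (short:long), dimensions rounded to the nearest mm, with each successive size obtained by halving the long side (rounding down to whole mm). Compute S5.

Let S0's short side be w mm. w · w√2 = 1.79 m² = 1,790,000 mm², so w ≈ 1125.0 mm and w√2 ≈ 1591.1 mm → S0 = 1125 × 1591 mm.
S1: ⌊1591/2⌋ × 1125 = 795 × 1125 mm
S2: ⌊1125/2⌋ × 795 = 562 × 795 mm
S3: ⌊795/2⌋ × 562 = 397 × 562 mm
S4: ⌊562/2⌋ × 397 = 281 × 397 mm
S5: ⌊397/2⌋ × 281 = 198 × 281 mm

198 × 281 mm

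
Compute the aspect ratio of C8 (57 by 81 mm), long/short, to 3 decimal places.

1.421

81 / 57 = 1.421
ISO 216 targets √2 ≈ 1.414; the +0.007 deviation is from mm rounding.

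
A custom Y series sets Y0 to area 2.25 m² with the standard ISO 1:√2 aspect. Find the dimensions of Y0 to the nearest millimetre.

1261 × 1784 mm

Let the short side be w mm. Then w · w√2 = 2.25 m² = 2,250,000 mm².
w² = 2,250,000/√2, so w ≈ 1261.3 mm; long side = w√2 ≈ 1783.8 mm.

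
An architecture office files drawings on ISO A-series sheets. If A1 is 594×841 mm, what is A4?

210 × 297 mm

A2: ⌊841/2⌋ × 594 = 420 × 594 mm
A3: ⌊594/2⌋ × 420 = 297 × 420 mm
A4: ⌊420/2⌋ × 297 = 210 × 297 mm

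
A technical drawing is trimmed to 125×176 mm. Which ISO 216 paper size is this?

Aspect ratio 176/125 ≈ 1.408 — close to the ISO √2 ≈ 1.414.
In the B-series (B0 = 1000 × 1414 mm): B6 = 125 × 176 mm.

B6 (125 × 176 mm)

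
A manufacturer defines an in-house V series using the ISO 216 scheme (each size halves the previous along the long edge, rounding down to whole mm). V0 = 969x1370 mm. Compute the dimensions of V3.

342 × 484 mm

V1: ⌊1370/2⌋ × 969 = 685 × 969 mm
V2: ⌊969/2⌋ × 685 = 484 × 685 mm
V3: ⌊685/2⌋ × 484 = 342 × 484 mm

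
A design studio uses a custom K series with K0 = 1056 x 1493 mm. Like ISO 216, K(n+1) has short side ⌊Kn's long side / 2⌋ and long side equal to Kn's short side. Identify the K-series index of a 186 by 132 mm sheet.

K0: 1056 × 1493 mm
K1: 746 × 1056 mm
K2: 528 × 746 mm
K3: 373 × 528 mm
K4: 264 × 373 mm
K5: 186 × 264 mm
K6: 132 × 186 mm
K7: 93 × 132 mm
→ matches K6.

K6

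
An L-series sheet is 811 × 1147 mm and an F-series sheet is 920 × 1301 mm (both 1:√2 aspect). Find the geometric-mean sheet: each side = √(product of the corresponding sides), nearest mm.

864 × 1222 mm

Short side: √(811 · 920) = √746120 ≈ 863.8 → 864 mm
Long side: √(1147 · 1301) = √1492247 ≈ 1221.6 → 1222 mm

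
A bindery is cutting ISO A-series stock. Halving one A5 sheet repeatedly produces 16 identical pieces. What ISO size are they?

A9

16 = 2^4, so 4 halving steps.
A5 → A6 → … → A9 after 4 steps.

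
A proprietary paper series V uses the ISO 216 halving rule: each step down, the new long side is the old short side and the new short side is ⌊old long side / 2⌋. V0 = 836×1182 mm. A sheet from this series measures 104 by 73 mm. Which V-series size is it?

V0: 836 × 1182 mm
V1: 591 × 836 mm
V2: 418 × 591 mm
V3: 295 × 418 mm
V4: 209 × 295 mm
V5: 147 × 209 mm
V6: 104 × 147 mm
V7: 73 × 104 mm
V8: 52 × 73 mm
→ matches V7.

V7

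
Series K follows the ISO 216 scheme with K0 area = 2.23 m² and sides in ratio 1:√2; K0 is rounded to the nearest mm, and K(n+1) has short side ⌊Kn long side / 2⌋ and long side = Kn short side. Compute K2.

628 × 888 mm

Let K0's short side be w mm. w · w√2 = 2.23 m² = 2,230,000 mm², so w ≈ 1255.7 mm and w√2 ≈ 1775.9 mm → K0 = 1256 × 1776 mm.
K1: ⌊1776/2⌋ × 1256 = 888 × 1256 mm
K2: ⌊1256/2⌋ × 888 = 628 × 888 mm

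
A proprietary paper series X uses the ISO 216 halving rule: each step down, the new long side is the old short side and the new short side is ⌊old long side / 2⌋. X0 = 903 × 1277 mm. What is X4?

X1: ⌊1277/2⌋ × 903 = 638 × 903 mm
X2: ⌊903/2⌋ × 638 = 451 × 638 mm
X3: ⌊638/2⌋ × 451 = 319 × 451 mm
X4: ⌊451/2⌋ × 319 = 225 × 319 mm

225 × 319 mm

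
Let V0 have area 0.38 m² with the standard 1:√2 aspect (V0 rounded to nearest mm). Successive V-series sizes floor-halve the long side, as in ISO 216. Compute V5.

91 × 129 mm

Let V0's short side be w mm. w · w√2 = 0.38 m² = 380,000 mm², so w ≈ 518.4 mm and w√2 ≈ 733.1 mm → V0 = 518 × 733 mm.
V1: ⌊733/2⌋ × 518 = 366 × 518 mm
V2: ⌊518/2⌋ × 366 = 259 × 366 mm
V3: ⌊366/2⌋ × 259 = 183 × 259 mm
V4: ⌊259/2⌋ × 183 = 129 × 183 mm
V5: ⌊183/2⌋ × 129 = 91 × 129 mm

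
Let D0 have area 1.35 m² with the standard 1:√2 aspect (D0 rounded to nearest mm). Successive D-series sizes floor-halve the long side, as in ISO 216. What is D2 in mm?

Let D0's short side be w mm. w · w√2 = 1.35 m² = 1,350,000 mm², so w ≈ 977.0 mm and w√2 ≈ 1381.7 mm → D0 = 977 × 1382 mm.
D1: ⌊1382/2⌋ × 977 = 691 × 977 mm
D2: ⌊977/2⌋ × 691 = 488 × 691 mm

488 × 691 mm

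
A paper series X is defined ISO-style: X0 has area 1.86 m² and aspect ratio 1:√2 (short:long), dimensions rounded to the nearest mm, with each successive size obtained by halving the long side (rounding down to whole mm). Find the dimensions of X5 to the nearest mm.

202 × 286 mm

Let X0's short side be w mm. w · w√2 = 1.86 m² = 1,860,000 mm², so w ≈ 1146.8 mm and w√2 ≈ 1621.9 mm → X0 = 1147 × 1622 mm.
X1: ⌊1622/2⌋ × 1147 = 811 × 1147 mm
X2: ⌊1147/2⌋ × 811 = 573 × 811 mm
X3: ⌊811/2⌋ × 573 = 405 × 573 mm
X4: ⌊573/2⌋ × 405 = 286 × 405 mm
X5: ⌊405/2⌋ × 286 = 202 × 286 mm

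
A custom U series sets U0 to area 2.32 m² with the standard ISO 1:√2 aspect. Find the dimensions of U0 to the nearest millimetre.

Let the short side be w mm. Then w · w√2 = 2.32 m² = 2,320,000 mm².
w² = 2,320,000/√2, so w ≈ 1280.8 mm; long side = w√2 ≈ 1811.3 mm.

1281 × 1811 mm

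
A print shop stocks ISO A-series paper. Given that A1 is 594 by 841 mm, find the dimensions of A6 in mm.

A2: ⌊841/2⌋ × 594 = 420 × 594 mm
A3: ⌊594/2⌋ × 420 = 297 × 420 mm
A4: ⌊420/2⌋ × 297 = 210 × 297 mm
A5: ⌊297/2⌋ × 210 = 148 × 210 mm
A6: ⌊210/2⌋ × 148 = 105 × 148 mm

105 × 148 mm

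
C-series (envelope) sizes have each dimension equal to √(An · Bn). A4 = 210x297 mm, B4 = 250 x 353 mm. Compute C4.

229 × 324 mm

Short side: √(210 · 250) = √52500 ≈ 229.1 → 229 mm
Long side: √(297 · 353) = √104841 ≈ 323.8 → 324 mm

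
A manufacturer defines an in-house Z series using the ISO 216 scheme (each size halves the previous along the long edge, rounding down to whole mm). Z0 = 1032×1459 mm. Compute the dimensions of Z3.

364 × 516 mm

Z1: ⌊1459/2⌋ × 1032 = 729 × 1032 mm
Z2: ⌊1032/2⌋ × 729 = 516 × 729 mm
Z3: ⌊729/2⌋ × 516 = 364 × 516 mm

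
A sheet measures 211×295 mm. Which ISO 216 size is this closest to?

A4 (210 × 297 mm)

Aspect ratio 295/211 ≈ 1.398 (ISO target is √2 ≈ 1.414).
In the A-series (A0 area = 1 m²): A4 = 210 × 297 mm.
Off by 3 mm total — nearest standard size.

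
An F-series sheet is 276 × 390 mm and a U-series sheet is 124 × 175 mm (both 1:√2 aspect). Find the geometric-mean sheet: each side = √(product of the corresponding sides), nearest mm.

185 × 261 mm

Short side: √(276 · 124) = √34224 ≈ 185.0 → 185 mm
Long side: √(390 · 175) = √68250 ≈ 261.2 → 261 mm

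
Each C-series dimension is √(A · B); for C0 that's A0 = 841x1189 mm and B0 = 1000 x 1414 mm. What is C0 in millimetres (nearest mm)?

Short: √(841 · 1000) = √841000 ≈ 917.1 mm.
Long: √(1189 · 1414) = √1681246 ≈ 1296.6 mm.

917 × 1297 mm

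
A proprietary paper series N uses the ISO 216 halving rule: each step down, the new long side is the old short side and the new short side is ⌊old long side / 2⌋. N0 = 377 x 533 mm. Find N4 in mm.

N1: ⌊533/2⌋ × 377 = 266 × 377 mm
N2: ⌊377/2⌋ × 266 = 188 × 266 mm
N3: ⌊266/2⌋ × 188 = 133 × 188 mm
N4: ⌊188/2⌋ × 133 = 94 × 133 mm

94 × 133 mm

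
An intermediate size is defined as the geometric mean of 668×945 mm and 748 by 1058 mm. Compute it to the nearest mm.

Short side: √(668 · 748) = √499664 ≈ 706.9 → 707 mm
Long side: √(945 · 1058) = √999810 ≈ 999.9 → 1000 mm

707 × 1000 mm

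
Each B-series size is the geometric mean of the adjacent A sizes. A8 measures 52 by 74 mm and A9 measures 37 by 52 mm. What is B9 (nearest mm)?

Short side: √(52 · 37) = √1924 ≈ 43.9 → 44 mm
Long side: √(74 · 52) = √3848 ≈ 62.0 → 62 mm

44 × 62 mm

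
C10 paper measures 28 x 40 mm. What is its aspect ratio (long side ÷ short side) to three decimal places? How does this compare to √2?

40 / 28 = 1.429
ISO 216 targets √2 ≈ 1.414; the +0.014 deviation is from mm rounding.

1.429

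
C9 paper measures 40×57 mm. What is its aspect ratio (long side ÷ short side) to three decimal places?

1.425

57 / 40 = 1.425
ISO 216 targets √2 ≈ 1.414; the +0.011 deviation is from mm rounding.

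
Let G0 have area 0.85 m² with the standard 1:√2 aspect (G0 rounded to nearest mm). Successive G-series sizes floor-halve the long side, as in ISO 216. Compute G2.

387 × 548 mm

Let G0's short side be w mm. w · w√2 = 0.85 m² = 850,000 mm², so w ≈ 775.3 mm and w√2 ≈ 1096.4 mm → G0 = 775 × 1096 mm.
G1: ⌊1096/2⌋ × 775 = 548 × 775 mm
G2: ⌊775/2⌋ × 548 = 387 × 548 mm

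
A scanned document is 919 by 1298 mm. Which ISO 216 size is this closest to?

Aspect ratio 1298/919 ≈ 1.412 — close to the ISO √2 ≈ 1.414.
In the C-series (envelope sizes, between A and B): C0 = 917 × 1297 mm.
Off by 3 mm total — nearest standard size.

C0 (917 × 1297 mm)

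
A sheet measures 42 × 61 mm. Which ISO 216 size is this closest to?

Aspect ratio 61/42 ≈ 1.452 (ISO target is √2 ≈ 1.414).
In the B-series (B0 = 1000 × 1414 mm): B9 = 44 × 62 mm.
Off by 3 mm total — nearest standard size.

B9 (44 × 62 mm)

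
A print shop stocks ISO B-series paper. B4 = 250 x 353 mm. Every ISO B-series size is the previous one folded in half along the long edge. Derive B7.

88 × 125 mm

B5: ⌊353/2⌋ × 250 = 176 × 250 mm
B6: ⌊250/2⌋ × 176 = 125 × 176 mm
B7: ⌊176/2⌋ × 125 = 88 × 125 mm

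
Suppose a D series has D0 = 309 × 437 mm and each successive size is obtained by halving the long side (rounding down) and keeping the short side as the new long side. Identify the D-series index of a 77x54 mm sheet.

D0: 309 × 437 mm
D1: 218 × 309 mm
D2: 154 × 218 mm
D3: 109 × 154 mm
D4: 77 × 109 mm
D5: 54 × 77 mm
D6: 38 × 54 mm
→ matches D5.

D5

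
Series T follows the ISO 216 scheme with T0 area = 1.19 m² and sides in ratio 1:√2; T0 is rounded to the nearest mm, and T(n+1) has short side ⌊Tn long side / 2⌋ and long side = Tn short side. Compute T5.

162 × 229 mm

Let T0's short side be w mm. w · w√2 = 1.19 m² = 1,190,000 mm², so w ≈ 917.3 mm and w√2 ≈ 1297.3 mm → T0 = 917 × 1297 mm.
T1: ⌊1297/2⌋ × 917 = 648 × 917 mm
T2: ⌊917/2⌋ × 648 = 458 × 648 mm
T3: ⌊648/2⌋ × 458 = 324 × 458 mm
T4: ⌊458/2⌋ × 324 = 229 × 324 mm
T5: ⌊324/2⌋ × 229 = 162 × 229 mm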